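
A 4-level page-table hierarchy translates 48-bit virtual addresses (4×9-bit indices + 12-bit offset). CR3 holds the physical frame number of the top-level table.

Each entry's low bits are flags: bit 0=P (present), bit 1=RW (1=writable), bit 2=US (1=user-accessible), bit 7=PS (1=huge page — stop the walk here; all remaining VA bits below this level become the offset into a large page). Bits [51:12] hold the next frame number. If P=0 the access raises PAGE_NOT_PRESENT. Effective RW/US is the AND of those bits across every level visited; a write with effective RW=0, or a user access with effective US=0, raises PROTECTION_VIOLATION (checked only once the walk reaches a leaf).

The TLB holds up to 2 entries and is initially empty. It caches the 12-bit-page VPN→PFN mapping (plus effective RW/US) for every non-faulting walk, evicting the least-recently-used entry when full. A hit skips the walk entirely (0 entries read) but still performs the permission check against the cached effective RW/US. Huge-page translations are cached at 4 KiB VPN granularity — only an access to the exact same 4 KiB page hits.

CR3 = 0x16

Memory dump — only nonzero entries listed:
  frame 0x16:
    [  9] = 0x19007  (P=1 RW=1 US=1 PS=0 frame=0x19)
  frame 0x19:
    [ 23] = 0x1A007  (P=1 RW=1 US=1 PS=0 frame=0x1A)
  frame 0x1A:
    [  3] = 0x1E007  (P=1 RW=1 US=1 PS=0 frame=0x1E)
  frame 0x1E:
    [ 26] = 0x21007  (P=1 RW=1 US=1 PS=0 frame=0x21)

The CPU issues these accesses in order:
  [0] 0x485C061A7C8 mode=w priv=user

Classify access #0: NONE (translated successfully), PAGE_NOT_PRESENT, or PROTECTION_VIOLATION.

Trace:
#0 VA=0x485C061A7C8 (w,user):
  lvl0: tbl 0x16, slot 9 ⇒ 0x19007 (P1/RW1/US1/PS0)
  lvl1: tbl 0x19, slot 23 ⇒ 0x1A007 (P1/RW1/US1/PS0)
  lvl2: tbl 0x1A, slot 3 ⇒ 0x1E007 (P1/RW1/US1/PS0)
  lvl3: tbl 0x1E, slot 26 ⇒ 0x21007 (P1/RW1/US1/PS0)
  → PA=0x217C8  (4 entries read)

Access #0 fault: NONE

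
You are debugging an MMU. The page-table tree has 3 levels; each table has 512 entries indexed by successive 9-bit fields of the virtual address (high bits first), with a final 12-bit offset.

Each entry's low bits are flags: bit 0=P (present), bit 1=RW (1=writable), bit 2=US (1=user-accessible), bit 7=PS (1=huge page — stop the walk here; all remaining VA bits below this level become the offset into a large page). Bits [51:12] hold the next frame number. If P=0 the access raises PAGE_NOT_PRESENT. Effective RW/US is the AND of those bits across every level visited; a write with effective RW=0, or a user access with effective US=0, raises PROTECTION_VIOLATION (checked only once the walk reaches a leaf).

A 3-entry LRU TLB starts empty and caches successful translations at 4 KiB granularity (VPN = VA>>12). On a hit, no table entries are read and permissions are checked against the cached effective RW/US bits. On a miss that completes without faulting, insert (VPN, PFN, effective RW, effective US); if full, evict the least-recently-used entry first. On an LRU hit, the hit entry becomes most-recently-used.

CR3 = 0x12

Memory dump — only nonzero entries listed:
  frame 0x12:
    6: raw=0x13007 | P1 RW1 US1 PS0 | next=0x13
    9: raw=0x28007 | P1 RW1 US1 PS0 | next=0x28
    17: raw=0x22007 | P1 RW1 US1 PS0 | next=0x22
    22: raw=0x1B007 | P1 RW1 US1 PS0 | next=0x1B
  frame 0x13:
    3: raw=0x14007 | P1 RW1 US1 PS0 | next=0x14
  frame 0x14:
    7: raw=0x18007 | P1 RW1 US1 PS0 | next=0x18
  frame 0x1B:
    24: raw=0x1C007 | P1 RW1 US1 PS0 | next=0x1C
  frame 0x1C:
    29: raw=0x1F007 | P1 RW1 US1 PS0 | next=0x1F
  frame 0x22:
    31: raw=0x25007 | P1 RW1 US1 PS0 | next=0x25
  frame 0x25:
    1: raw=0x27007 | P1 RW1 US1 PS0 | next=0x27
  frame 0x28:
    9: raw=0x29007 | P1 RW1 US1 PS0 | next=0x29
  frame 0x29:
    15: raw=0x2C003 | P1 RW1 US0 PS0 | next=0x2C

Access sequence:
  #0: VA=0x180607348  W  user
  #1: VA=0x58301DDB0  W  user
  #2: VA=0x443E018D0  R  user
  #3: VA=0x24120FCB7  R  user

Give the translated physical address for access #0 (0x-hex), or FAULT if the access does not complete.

Trace:
#0 VA=0x180607348 (w,user):
  lvl0: tbl 0x12, slot 6 ⇒ 0x13007 (P1/RW1/US1/PS0)
  lvl1: tbl 0x13, slot 3 ⇒ 0x14007 (P1/RW1/US1/PS0)
  lvl2: tbl 0x14, slot 7 ⇒ 0x18007 (P1/RW1/US1/PS0)
  → PA=0x18348  (3 entries read)
#1 VA=0x58301DDB0 (w,user):
  lvl0: tbl 0x12, slot 22 ⇒ 0x1B007 (P1/RW1/US1/PS0)
  lvl1: tbl 0x1B, slot 24 ⇒ 0x1C007 (P1/RW1/US1/PS0)
  lvl2: tbl 0x1C, slot 29 ⇒ 0x1F007 (P1/RW1/US1/PS0)
  → PA=0x1FDB0  (3 entries read)
#2 VA=0x443E018D0 (r,user):
  lvl0: tbl 0x12, slot 17 ⇒ 0x22007 (P1/RW1/US1/PS0)
  lvl1: tbl 0x22, slot 31 ⇒ 0x25007 (P1/RW1/US1/PS0)
  lvl2: tbl 0x25, slot 1 ⇒ 0x27007 (P1/RW1/US1/PS0)
  → PA=0x278D0  (3 entries read)
#3 VA=0x24120FCB7 (r,user):
  lvl0: tbl 0x12, slot 9 ⇒ 0x28007 (P1/RW1/US1/PS0)
  lvl1: tbl 0x28, slot 9 ⇒ 0x29007 (P1/RW1/US1/PS0)
  lvl2: tbl 0x29, slot 15 ⇒ 0x2C003 (P1/RW1/US0/PS0)
  ⇒ fault: PROTECTION_VIOLATION  — 3 lookups

Access #0 PA: 0x18348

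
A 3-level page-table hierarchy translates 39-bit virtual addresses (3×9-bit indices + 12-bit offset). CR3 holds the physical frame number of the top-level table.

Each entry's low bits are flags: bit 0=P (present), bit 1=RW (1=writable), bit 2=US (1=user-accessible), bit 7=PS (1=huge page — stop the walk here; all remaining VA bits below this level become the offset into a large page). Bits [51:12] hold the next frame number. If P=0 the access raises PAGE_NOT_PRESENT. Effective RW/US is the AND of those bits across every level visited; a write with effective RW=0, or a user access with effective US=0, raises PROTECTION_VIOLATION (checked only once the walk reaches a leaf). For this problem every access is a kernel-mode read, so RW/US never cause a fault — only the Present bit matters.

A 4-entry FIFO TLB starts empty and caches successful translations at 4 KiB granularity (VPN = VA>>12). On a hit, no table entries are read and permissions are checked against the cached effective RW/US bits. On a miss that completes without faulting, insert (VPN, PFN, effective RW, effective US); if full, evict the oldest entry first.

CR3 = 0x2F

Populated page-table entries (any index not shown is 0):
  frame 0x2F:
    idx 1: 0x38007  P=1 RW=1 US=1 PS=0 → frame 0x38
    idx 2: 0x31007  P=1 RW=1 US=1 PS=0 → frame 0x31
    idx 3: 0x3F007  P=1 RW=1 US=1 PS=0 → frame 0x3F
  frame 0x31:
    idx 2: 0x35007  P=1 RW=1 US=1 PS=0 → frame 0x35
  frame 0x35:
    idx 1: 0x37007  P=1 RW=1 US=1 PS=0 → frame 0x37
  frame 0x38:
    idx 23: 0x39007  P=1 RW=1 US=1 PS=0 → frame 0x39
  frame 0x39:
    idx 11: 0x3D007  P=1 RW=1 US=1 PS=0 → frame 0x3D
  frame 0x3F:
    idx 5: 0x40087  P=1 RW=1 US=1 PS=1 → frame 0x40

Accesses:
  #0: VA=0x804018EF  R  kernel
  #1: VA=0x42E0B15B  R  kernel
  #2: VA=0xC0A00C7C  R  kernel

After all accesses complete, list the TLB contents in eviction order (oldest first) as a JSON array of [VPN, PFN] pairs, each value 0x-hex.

Per-access translation:
#0 VA=0x804018EF (r,kernel):
  [0] read 0x2F idx=2: raw=0x31007 flags P=1 W=1 U=1 S=0
  [1] read 0x31 idx=2: raw=0x35007 flags P=1 W=1 U=1 S=0
  [2] read 0x35 idx=1: raw=0x37007 flags P=1 W=1 U=1 S=0
  ✓ 0x378EF  — 3 lookups
#1 VA=0x42E0B15B (r,kernel):
  [0] read 0x2F idx=1: raw=0x38007 flags P=1 W=1 U=1 S=0
  [1] read 0x38 idx=23: raw=0x39007 flags P=1 W=1 U=1 S=0
  [2] read 0x39 idx=11: raw=0x3D007 flags P=1 W=1 U=1 S=0
  ✓ 0x3D15B  — 3 lookups
#2 VA=0xC0A00C7C (r,kernel):
  [0] read 0x2F idx=3: raw=0x3F007 flags P=1 W=1 U=1 S=0
  [1] read 0x3F idx=5: raw=0x40087 flags P=1 W=1 U=1 S=1
  ✓ 0x40C7C (huge @L1)  — 2 lookups

TLB: [["0x80401", "0x37"], ["0x42E0B", "0x3D"], ["0xC0A00", "0x40"]]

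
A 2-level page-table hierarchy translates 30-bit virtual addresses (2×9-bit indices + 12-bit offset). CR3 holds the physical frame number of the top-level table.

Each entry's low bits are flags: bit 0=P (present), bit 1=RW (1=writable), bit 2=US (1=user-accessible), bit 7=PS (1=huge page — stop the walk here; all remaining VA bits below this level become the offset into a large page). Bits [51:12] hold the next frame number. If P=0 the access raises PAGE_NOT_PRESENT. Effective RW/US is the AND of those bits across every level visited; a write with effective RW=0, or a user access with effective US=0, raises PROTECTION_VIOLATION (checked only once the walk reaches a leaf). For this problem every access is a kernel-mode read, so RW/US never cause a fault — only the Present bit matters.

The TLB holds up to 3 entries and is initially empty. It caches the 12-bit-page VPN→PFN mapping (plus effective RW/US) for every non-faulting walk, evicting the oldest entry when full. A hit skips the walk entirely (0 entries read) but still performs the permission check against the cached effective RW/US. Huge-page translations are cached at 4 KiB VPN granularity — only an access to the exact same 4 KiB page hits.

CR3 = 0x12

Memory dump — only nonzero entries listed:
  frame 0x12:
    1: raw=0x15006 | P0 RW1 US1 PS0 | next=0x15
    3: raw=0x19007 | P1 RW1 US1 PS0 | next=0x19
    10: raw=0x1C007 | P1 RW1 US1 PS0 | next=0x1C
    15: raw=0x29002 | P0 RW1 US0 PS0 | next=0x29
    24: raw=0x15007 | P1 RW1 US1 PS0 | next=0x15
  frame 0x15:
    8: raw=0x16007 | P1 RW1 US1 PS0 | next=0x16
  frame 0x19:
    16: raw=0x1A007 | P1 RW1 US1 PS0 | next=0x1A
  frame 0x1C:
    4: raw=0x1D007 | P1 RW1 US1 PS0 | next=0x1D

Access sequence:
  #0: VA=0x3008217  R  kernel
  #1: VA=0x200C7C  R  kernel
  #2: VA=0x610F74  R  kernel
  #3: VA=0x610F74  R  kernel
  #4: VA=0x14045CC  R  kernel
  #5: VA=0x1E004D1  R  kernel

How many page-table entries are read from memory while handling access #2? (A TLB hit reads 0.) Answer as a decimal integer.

Trace:
#0 VA=0x3008217 (r,kernel):
  lvl0: tbl 0x12, slot 24 ⇒ 0x15007 (P1/RW1/US1/PS0)
  lvl1: tbl 0x15, slot 8 ⇒ 0x16007 (P1/RW1/US1/PS0)
  ⇒ phys 0x16217  [2 reads]
#1 VA=0x200C7C (r,kernel):
  lvl0: tbl 0x12, slot 1 ⇒ 0x15006 (P0/RW1/US1/PS0)
  → PAGE_NOT_PRESENT  (1 entries read)
#2 VA=0x610F74 (r,kernel):
  lvl0: tbl 0x12, slot 3 ⇒ 0x19007 (P1/RW1/US1/PS0)
  lvl1: tbl 0x19, slot 16 ⇒ 0x1A007 (P1/RW1/US1/PS0)
  ⇒ phys 0x1AF74  [2 reads]
#3 VA=0x610F74 (r,kernel):
  TLB hit vpn=0x610 → PA=0x1AF74
#4 VA=0x14045CC (r,kernel):
  lvl0: tbl 0x12, slot 10 ⇒ 0x1C007 (P1/RW1/US1/PS0)
  lvl1: tbl 0x1C, slot 4 ⇒ 0x1D007 (P1/RW1/US1/PS0)
  ⇒ phys 0x1D5CC  [2 reads]
#5 VA=0x1E004D1 (r,kernel):
  lvl0: tbl 0x12, slot 15 ⇒ 0x29002 (P0/RW1/US0/PS0)
  → PAGE_NOT_PRESENT  (1 entries read)

Entries read for #2: 2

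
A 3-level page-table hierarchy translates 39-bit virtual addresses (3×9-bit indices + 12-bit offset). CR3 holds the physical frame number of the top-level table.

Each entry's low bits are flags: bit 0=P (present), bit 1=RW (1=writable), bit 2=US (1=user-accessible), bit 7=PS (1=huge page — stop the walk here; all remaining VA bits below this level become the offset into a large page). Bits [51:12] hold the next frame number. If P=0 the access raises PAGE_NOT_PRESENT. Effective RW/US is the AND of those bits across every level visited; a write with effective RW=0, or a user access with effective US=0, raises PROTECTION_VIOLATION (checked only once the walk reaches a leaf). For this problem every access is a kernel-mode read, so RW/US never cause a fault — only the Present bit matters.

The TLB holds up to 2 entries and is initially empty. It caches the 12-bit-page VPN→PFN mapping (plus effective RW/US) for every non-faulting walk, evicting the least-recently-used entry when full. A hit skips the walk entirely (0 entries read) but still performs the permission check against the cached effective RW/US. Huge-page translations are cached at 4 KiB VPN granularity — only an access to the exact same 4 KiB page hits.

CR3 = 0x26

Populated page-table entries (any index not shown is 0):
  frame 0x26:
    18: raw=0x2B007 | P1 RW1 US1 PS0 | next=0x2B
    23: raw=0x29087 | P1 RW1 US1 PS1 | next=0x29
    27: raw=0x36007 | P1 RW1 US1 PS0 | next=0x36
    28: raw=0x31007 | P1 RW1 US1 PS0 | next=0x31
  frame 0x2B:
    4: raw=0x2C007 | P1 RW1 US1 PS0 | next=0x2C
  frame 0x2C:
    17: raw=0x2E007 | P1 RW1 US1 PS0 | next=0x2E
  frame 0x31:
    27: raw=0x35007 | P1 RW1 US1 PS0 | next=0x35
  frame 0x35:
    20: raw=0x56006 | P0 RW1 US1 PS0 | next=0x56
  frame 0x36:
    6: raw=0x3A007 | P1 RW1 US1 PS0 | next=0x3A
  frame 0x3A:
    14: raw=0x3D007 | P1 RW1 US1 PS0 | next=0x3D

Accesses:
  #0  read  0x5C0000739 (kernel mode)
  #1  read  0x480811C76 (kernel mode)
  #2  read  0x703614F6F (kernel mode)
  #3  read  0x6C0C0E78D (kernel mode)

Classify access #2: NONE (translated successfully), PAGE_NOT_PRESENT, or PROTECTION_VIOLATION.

Trace:
#0 VA=0x5C0000739 (r,kernel):
  lvl0: tbl 0x26, slot 23 ⇒ 0x29087 (P1/RW1/US1/PS1)
  ✓ 0x29739 (huge @L0)  — 1 lookups
#1 VA=0x480811C76 (r,kernel):
  lvl0: tbl 0x26, slot 18 ⇒ 0x2B007 (P1/RW1/US1/PS0)
  lvl1: tbl 0x2B, slot 4 ⇒ 0x2C007 (P1/RW1/US1/PS0)
  lvl2: tbl 0x2C, slot 17 ⇒ 0x2E007 (P1/RW1/US1/PS0)
  ✓ 0x2EC76  — 3 lookups
#2 VA=0x703614F6F (r,kernel):
  lvl0: tbl 0x26, slot 28 ⇒ 0x31007 (P1/RW1/US1/PS0)
  lvl1: tbl 0x31, slot 27 ⇒ 0x35007 (P1/RW1/US1/PS0)
  lvl2: tbl 0x35, slot 20 ⇒ 0x56006 (P0/RW1/US1/PS0)
  → PAGE_NOT_PRESENT  (3 entries read)
#3 VA=0x6C0C0E78D (r,kernel):
  lvl0: tbl 0x26, slot 27 ⇒ 0x36007 (P1/RW1/US1/PS0)
  lvl1: tbl 0x36, slot 6 ⇒ 0x3A007 (P1/RW1/US1/PS0)
  lvl2: tbl 0x3A, slot 14 ⇒ 0x3D007 (P1/RW1/US1/PS0)
  ✓ 0x3D78D  — 3 lookups

Access #2 fault: PAGE_NOT_PRESENT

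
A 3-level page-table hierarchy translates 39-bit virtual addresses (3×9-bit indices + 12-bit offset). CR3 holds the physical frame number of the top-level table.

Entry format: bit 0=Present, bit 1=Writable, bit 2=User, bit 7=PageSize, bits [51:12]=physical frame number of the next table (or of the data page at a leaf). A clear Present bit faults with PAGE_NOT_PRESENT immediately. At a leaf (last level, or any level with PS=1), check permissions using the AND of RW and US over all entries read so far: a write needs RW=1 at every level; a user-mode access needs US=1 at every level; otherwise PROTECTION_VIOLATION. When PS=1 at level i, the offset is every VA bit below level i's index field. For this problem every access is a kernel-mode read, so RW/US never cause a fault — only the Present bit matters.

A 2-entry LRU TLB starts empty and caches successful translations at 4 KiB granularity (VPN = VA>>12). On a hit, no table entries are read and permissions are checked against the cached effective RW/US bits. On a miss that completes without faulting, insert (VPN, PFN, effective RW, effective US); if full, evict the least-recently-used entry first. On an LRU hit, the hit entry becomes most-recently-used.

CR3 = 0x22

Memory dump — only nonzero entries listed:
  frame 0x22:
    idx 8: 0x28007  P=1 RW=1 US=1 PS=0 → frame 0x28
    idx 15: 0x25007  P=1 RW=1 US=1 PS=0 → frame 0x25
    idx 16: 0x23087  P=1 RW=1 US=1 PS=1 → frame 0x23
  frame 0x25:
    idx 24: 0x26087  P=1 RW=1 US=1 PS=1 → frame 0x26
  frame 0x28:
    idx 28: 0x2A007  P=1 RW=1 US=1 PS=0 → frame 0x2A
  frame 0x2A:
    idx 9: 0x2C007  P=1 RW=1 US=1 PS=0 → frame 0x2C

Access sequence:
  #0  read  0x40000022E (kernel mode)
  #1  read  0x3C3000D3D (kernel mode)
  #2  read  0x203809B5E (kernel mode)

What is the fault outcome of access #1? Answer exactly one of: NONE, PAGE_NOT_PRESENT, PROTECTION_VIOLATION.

Trace:
#0 VA=0x40000022E (r,kernel):
  [0] read 0x22 idx=16: raw=0x23087 flags P=1 W=1 U=1 S=1
  ⇒ phys 0x2322E (huge @L0)  [1 reads]
#1 VA=0x3C3000D3D (r,kernel):
  [0] read 0x22 idx=15: raw=0x25007 flags P=1 W=1 U=1 S=0
  [1] read 0x25 idx=24: raw=0x26087 flags P=1 W=1 U=1 S=1
  ⇒ phys 0x26D3D (huge @L1)  [2 reads]
#2 VA=0x203809B5E (r,kernel):
  [0] read 0x22 idx=8: raw=0x28007 flags P=1 W=1 U=1 S=0
  [1] read 0x28 idx=28: raw=0x2A007 flags P=1 W=1 U=1 S=0
  [2] read 0x2A idx=9: raw=0x2C007 flags P=1 W=1 U=1 S=0
  ⇒ phys 0x2CB5E  [3 reads]

Access #1 fault: NONE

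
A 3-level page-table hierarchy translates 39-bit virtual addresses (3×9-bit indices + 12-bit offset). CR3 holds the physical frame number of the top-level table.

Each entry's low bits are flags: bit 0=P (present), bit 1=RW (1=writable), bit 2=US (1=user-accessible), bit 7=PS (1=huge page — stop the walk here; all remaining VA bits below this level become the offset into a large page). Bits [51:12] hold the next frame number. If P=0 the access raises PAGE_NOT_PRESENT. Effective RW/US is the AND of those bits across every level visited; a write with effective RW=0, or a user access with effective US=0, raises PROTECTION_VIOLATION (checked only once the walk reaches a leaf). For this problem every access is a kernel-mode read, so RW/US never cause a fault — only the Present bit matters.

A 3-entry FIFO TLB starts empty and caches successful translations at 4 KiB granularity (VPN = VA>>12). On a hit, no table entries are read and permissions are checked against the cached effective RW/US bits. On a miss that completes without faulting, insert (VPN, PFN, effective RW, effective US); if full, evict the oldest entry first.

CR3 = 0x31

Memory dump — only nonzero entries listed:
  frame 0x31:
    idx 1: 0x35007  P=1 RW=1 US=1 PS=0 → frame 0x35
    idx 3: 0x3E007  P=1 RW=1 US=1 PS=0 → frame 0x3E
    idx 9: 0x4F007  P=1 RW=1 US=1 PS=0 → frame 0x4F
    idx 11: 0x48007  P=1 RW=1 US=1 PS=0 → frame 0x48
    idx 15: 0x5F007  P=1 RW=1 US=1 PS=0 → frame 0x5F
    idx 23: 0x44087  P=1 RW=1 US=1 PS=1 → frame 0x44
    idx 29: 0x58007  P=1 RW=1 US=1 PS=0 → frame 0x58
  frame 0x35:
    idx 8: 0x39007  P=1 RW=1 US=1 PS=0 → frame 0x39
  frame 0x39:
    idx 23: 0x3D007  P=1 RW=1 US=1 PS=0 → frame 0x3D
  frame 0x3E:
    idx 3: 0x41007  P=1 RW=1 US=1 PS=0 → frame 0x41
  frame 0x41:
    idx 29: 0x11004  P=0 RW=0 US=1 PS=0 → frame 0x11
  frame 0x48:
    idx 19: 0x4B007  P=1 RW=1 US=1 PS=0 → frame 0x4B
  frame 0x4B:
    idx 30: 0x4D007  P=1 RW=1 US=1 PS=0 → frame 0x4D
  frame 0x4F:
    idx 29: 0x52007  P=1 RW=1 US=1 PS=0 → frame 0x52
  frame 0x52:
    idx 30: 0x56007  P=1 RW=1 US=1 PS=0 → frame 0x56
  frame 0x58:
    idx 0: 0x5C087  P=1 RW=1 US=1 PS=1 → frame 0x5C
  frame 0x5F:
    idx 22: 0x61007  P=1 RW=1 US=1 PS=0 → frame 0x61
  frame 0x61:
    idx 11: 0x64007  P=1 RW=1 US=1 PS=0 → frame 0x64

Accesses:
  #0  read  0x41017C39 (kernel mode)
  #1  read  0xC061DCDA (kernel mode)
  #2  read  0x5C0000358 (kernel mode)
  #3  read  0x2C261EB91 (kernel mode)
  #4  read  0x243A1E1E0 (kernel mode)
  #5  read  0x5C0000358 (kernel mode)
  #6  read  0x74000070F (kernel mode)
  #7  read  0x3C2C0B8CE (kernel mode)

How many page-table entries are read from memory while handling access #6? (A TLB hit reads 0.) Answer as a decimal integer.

Per-access translation:
#0 VA=0x41017C39 (r,kernel):
  L0: frame=0x31 idx=1 entry=0x35007 [P=1 RW=1 US=1 PS=0]
  L1: frame=0x35 idx=8 entry=0x39007 [P=1 RW=1 US=1 PS=0]
  L2: frame=0x39 idx=23 entry=0x3D007 [P=1 RW=1 US=1 PS=0]
  ✓ 0x3DC39  — 3 lookups
#1 VA=0xC061DCDA (r,kernel):
  L0: frame=0x31 idx=3 entry=0x3E007 [P=1 RW=1 US=1 PS=0]
  L1: frame=0x3E idx=3 entry=0x41007 [P=1 RW=1 US=1 PS=0]
  L2: frame=0x41 idx=29 entry=0x11004 [P=0 RW=0 US=1 PS=0]
  ⇒ fault: PAGE_NOT_PRESENT  — 3 lookups
#2 VA=0x5C0000358 (r,kernel):
  L0: frame=0x31 idx=23 entry=0x44087 [P=1 RW=1 US=1 PS=1]
  ✓ 0x44358 (huge @L0)  — 1 lookups
#3 VA=0x2C261EB91 (r,kernel):
  L0: frame=0x31 idx=11 entry=0x48007 [P=1 RW=1 US=1 PS=0]
  L1: frame=0x48 idx=19 entry=0x4B007 [P=1 RW=1 US=1 PS=0]
  L2: frame=0x4B idx=30 entry=0x4D007 [P=1 RW=1 US=1 PS=0]
  ✓ 0x4DB91  — 3 lookups
#4 VA=0x243A1E1E0 (r,kernel):
  L0: frame=0x31 idx=9 entry=0x4F007 [P=1 RW=1 US=1 PS=0]
  L1: frame=0x4F idx=29 entry=0x52007 [P=1 RW=1 US=1 PS=0]
  L2: frame=0x52 idx=30 entry=0x56007 [P=1 RW=1 US=1 PS=0]
  ✓ 0x561E0  — 3 lookups
#5 VA=0x5C0000358 (r,kernel):
  TLB hit vpn=0x5C0000 → PA=0x44358
#6 VA=0x74000070F (r,kernel):
  L0: frame=0x31 idx=29 entry=0x58007 [P=1 RW=1 US=1 PS=0]
  L1: frame=0x58 idx=0 entry=0x5C087 [P=1 RW=1 US=1 PS=1]
  ✓ 0x5C70F (huge @L1)  — 2 lookups
#7 VA=0x3C2C0B8CE (r,kernel):
  L0: frame=0x31 idx=15 entry=0x5F007 [P=1 RW=1 US=1 PS=0]
  L1: frame=0x5F idx=22 entry=0x61007 [P=1 RW=1 US=1 PS=0]
  L2: frame=0x61 idx=11 entry=0x64007 [P=1 RW=1 US=1 PS=0]
  ✓ 0x648CE  — 3 lookups

Entries read for #6: 2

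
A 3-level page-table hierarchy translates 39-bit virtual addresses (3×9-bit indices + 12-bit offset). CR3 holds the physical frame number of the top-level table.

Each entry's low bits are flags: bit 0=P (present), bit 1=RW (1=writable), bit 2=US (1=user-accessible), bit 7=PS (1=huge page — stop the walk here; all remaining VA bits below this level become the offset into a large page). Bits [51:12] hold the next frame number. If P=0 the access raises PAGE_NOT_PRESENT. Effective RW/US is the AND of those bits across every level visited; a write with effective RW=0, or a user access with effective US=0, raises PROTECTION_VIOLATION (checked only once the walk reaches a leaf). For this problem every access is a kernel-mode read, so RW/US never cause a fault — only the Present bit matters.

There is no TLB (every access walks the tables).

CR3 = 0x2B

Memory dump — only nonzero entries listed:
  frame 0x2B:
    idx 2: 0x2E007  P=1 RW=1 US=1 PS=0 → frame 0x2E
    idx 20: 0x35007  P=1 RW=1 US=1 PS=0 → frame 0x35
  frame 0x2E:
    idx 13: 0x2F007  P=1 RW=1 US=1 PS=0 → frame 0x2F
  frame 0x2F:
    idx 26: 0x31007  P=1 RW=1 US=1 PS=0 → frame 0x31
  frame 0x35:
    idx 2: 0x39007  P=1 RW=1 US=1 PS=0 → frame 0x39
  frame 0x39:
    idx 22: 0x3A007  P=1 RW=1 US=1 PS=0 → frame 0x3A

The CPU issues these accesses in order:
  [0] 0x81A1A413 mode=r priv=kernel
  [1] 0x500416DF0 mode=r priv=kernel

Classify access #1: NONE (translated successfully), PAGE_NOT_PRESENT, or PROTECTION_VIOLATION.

Trace:
#0 VA=0x81A1A413 (r,kernel):
  lvl0: tbl 0x2B, slot 2 ⇒ 0x2E007 (P1/RW1/US1/PS0)
  lvl1: tbl 0x2E, slot 13 ⇒ 0x2F007 (P1/RW1/US1/PS0)
  lvl2: tbl 0x2F, slot 26 ⇒ 0x31007 (P1/RW1/US1/PS0)
  → PA=0x31413  (3 entries read)
#1 VA=0x500416DF0 (r,kernel):
  lvl0: tbl 0x2B, slot 20 ⇒ 0x35007 (P1/RW1/US1/PS0)
  lvl1: tbl 0x35, slot 2 ⇒ 0x39007 (P1/RW1/US1/PS0)
  lvl2: tbl 0x39, slot 22 ⇒ 0x3A007 (P1/RW1/US1/PS0)
  → PA=0x3ADF0  (3 entries read)

Access #1 fault: NONE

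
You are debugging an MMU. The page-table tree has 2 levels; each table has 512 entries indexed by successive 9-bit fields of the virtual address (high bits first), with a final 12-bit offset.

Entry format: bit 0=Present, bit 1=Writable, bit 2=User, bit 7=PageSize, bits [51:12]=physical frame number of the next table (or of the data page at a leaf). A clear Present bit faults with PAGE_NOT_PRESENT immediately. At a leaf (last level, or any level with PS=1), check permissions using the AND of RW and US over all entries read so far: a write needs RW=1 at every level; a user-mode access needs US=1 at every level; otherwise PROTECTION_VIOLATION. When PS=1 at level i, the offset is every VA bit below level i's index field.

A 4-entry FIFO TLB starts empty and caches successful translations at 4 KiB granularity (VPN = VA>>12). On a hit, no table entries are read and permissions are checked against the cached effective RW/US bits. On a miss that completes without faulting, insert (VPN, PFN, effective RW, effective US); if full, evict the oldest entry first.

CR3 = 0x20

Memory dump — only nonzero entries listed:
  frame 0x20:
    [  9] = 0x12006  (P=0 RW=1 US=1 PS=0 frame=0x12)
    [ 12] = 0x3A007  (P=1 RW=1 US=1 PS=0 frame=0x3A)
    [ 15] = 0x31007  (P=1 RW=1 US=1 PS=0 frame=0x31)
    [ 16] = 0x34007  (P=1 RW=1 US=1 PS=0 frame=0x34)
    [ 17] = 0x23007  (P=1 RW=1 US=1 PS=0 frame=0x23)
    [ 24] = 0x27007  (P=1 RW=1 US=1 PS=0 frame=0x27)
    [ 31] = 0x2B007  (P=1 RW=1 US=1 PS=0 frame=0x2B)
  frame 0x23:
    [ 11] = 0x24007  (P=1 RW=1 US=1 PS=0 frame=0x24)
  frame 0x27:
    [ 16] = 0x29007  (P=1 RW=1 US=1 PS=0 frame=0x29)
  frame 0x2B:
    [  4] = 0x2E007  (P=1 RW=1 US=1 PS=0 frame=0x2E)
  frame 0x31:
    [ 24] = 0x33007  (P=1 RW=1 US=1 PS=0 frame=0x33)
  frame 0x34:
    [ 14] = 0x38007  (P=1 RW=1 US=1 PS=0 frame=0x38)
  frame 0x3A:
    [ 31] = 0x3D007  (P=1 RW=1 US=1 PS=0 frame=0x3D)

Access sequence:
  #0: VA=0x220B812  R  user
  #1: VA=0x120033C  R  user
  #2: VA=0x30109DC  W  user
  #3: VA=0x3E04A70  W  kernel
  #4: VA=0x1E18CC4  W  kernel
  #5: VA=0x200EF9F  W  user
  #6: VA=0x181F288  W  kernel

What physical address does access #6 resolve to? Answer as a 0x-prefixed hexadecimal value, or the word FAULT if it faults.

Trace:
#0 VA=0x220B812 (r,user):
  L0 @0x20[17] → 0x23007  P=1,RW=1,US=1,PS=0
  L1 @0x23[11] → 0x24007  P=1,RW=1,US=1,PS=0
  → PA=0x24812  (2 entries read)
#1 VA=0x120033C (r,user):
  L0 @0x20[9] → 0x12006  P=0,RW=1,US=1,PS=0
  → PAGE_NOT_PRESENT  (1 entries read)
#2 VA=0x30109DC (w,user):
  L0 @0x20[24] → 0x27007  P=1,RW=1,US=1,PS=0
  L1 @0x27[16] → 0x29007  P=1,RW=1,US=1,PS=0
  → PA=0x299DC  (2 entries read)
#3 VA=0x3E04A70 (w,kernel):
  L0 @0x20[31] → 0x2B007  P=1,RW=1,US=1,PS=0
  L1 @0x2B[4] → 0x2E007  P=1,RW=1,US=1,PS=0
  → PA=0x2EA70  (2 entries read)
#4 VA=0x1E18CC4 (w,kernel):
  L0 @0x20[15] → 0x31007  P=1,RW=1,US=1,PS=0
  L1 @0x31[24] → 0x33007  P=1,RW=1,US=1,PS=0
  → PA=0x33CC4  (2 entries read)
#5 VA=0x200EF9F (w,user):
  L0 @0x20[16] → 0x34007  P=1,RW=1,US=1,PS=0
  L1 @0x34[14] → 0x38007  P=1,RW=1,US=1,PS=0
  → PA=0x38F9F  (2 entries read)
#6 VA=0x181F288 (w,kernel):
  L0 @0x20[12] → 0x3A007  P=1,RW=1,US=1,PS=0
  L1 @0x3A[31] → 0x3D007  P=1,RW=1,US=1,PS=0
  → PA=0x3D288  (2 entries read)

Access #6 PA: 0x3D288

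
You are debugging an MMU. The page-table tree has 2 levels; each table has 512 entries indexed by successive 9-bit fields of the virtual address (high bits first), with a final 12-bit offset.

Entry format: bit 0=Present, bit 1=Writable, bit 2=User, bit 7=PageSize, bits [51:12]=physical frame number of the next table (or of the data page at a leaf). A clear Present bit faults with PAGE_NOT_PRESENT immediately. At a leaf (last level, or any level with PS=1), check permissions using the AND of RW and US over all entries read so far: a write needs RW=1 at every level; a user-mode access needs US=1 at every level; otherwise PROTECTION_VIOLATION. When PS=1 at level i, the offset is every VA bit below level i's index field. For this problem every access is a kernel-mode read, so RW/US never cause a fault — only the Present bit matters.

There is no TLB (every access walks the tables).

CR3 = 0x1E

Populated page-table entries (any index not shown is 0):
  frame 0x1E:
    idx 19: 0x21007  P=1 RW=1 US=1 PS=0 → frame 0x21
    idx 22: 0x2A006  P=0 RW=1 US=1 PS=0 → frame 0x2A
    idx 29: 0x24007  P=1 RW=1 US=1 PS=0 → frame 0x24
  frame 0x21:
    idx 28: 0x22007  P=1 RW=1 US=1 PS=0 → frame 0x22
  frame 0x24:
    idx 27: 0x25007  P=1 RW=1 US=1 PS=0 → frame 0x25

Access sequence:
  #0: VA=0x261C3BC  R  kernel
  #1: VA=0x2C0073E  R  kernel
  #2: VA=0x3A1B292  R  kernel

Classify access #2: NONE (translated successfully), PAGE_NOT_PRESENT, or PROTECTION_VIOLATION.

Per-access translation:
#0 VA=0x261C3BC (r,kernel):
  L0: frame=0x1E idx=19 entry=0x21007 [P=1 RW=1 US=1 PS=0]
  L1: frame=0x21 idx=28 entry=0x22007 [P=1 RW=1 US=1 PS=0]
  ⇒ phys 0x223BC  [2 reads]
#1 VA=0x2C0073E (r,kernel):
  L0: frame=0x1E idx=22 entry=0x2A006 [P=0 RW=1 US=1 PS=0]
  ⇒ fault: PAGE_NOT_PRESENT  — 1 lookups
#2 VA=0x3A1B292 (r,kernel):
  L0: frame=0x1E idx=29 entry=0x24007 [P=1 RW=1 US=1 PS=0]
  L1: frame=0x24 idx=27 entry=0x25007 [P=1 RW=1 US=1 PS=0]
  ⇒ phys 0x25292  [2 reads]

Access #2 fault: NONE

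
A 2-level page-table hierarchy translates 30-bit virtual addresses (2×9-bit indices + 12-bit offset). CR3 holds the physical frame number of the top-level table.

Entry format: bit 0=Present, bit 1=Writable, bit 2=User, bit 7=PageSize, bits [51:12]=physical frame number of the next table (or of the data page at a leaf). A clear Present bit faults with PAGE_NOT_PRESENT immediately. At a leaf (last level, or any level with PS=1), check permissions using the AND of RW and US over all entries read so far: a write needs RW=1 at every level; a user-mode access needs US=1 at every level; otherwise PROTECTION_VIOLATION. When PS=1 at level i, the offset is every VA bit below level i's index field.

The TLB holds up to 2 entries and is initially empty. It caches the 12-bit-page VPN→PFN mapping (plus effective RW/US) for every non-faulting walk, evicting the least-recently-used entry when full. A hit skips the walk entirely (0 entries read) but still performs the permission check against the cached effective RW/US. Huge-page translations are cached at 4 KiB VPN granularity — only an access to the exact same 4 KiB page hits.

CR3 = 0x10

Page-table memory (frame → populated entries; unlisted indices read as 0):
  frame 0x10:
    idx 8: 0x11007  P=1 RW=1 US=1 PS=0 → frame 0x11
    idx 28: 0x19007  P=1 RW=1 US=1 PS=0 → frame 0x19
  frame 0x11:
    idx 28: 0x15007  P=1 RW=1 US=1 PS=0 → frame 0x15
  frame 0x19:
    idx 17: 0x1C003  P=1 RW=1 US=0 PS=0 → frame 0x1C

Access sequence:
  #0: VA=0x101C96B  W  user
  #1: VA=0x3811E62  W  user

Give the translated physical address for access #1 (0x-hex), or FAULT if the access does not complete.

Trace:
#0 VA=0x101C96B (w,user):
  L0: frame=0x10 idx=8 entry=0x11007 [P=1 RW=1 US=1 PS=0]
  L1: frame=0x11 idx=28 entry=0x15007 [P=1 RW=1 US=1 PS=0]
  → PA=0x1596B  (2 entries read)
#1 VA=0x3811E62 (w,user):
  L0: frame=0x10 idx=28 entry=0x19007 [P=1 RW=1 US=1 PS=0]
  L1: frame=0x19 idx=17 entry=0x1C003 [P=1 RW=1 US=0 PS=0]
  → PROTECTION_VIOLATION  (2 entries read)

Access #1 PA: FAULT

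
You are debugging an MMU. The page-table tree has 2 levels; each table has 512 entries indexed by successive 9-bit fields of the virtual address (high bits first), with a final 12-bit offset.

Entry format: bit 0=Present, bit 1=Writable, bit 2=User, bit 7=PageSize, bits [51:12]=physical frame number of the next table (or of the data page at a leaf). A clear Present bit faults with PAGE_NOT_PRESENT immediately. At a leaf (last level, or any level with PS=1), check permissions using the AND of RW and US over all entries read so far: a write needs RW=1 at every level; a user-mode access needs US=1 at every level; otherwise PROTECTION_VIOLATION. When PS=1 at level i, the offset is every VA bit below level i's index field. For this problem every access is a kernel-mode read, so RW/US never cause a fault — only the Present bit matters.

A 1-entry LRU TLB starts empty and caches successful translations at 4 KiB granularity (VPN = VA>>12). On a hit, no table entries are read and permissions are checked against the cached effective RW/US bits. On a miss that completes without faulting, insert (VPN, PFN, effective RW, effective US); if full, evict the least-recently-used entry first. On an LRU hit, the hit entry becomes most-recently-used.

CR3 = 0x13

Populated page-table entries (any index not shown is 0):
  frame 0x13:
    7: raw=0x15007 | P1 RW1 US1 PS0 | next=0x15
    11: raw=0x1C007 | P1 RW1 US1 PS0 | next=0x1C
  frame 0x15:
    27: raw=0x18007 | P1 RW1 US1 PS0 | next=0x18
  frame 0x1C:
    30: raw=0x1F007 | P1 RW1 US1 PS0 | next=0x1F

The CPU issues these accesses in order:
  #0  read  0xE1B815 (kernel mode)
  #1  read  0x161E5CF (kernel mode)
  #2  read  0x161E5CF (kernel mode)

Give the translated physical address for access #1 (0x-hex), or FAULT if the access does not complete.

Walk each access:
#0 VA=0xE1B815 (r,kernel):
  L0: frame=0x13 idx=7 entry=0x15007 [P=1 RW=1 US=1 PS=0]
  L1: frame=0x15 idx=27 entry=0x18007 [P=1 RW=1 US=1 PS=0]
  → PA=0x18815  (2 entries read)
#1 VA=0x161E5CF (r,kernel):
  L0: frame=0x13 idx=11 entry=0x1C007 [P=1 RW=1 US=1 PS=0]
  L1: frame=0x1C idx=30 entry=0x1F007 [P=1 RW=1 US=1 PS=0]
  → PA=0x1F5CF  (2 entries read)
#2 VA=0x161E5CF (r,kernel):
  TLB hit vpn=0x161E → PA=0x1F5CF

Access #1 PA: 0x1F5CF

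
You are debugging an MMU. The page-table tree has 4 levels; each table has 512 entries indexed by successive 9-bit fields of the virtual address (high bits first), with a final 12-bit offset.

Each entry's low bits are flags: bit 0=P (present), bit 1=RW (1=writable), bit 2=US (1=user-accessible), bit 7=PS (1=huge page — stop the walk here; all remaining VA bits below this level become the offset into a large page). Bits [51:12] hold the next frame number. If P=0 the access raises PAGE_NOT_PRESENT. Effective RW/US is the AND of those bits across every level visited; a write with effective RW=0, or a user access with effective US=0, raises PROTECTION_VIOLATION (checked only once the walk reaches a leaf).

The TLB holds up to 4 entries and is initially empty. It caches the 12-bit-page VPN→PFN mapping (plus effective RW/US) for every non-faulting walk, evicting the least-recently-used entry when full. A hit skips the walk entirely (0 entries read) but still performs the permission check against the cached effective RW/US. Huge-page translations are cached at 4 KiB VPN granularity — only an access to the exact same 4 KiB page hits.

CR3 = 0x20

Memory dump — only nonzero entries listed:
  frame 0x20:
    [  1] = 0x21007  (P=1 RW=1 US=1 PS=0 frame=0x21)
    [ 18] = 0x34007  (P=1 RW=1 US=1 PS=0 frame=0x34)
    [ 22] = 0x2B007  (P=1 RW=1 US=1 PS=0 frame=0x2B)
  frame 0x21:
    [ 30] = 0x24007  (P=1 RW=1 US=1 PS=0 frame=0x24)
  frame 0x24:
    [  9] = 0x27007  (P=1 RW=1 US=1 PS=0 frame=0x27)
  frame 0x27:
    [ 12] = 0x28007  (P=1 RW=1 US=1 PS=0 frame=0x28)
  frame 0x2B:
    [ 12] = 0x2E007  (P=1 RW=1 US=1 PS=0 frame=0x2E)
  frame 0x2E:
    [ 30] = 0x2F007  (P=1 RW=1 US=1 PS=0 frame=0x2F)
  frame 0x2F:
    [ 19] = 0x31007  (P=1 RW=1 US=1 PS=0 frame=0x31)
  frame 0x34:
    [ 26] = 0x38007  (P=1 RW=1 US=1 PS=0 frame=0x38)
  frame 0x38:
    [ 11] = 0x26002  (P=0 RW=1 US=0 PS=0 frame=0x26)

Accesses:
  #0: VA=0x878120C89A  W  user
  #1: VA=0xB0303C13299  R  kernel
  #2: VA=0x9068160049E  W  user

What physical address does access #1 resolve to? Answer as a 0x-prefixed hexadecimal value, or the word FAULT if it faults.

Per-access translation:
#0 VA=0x878120C89A (w,user):
  lvl0: tbl 0x20, slot 1 ⇒ 0x21007 (P1/RW1/US1/PS0)
  lvl1: tbl 0x21, slot 30 ⇒ 0x24007 (P1/RW1/US1/PS0)
  lvl2: tbl 0x24, slot 9 ⇒ 0x27007 (P1/RW1/US1/PS0)
  lvl3: tbl 0x27, slot 12 ⇒ 0x28007 (P1/RW1/US1/PS0)
  → PA=0x2889A  (4 entries read)
#1 VA=0xB0303C13299 (r,kernel):
  lvl0: tbl 0x20, slot 22 ⇒ 0x2B007 (P1/RW1/US1/PS0)
  lvl1: tbl 0x2B, slot 12 ⇒ 0x2E007 (P1/RW1/US1/PS0)
  lvl2: tbl 0x2E, slot 30 ⇒ 0x2F007 (P1/RW1/US1/PS0)
  lvl3: tbl 0x2F, slot 19 ⇒ 0x31007 (P1/RW1/US1/PS0)
  → PA=0x31299  (4 entries read)
#2 VA=0x9068160049E (w,user):
  lvl0: tbl 0x20, slot 18 ⇒ 0x34007 (P1/RW1/US1/PS0)
  lvl1: tbl 0x34, slot 26 ⇒ 0x38007 (P1/RW1/US1/PS0)
  lvl2: tbl 0x38, slot 11 ⇒ 0x26002 (P0/RW1/US0/PS0)
  ⇒ fault: PAGE_NOT_PRESENT  — 3 lookups

Access #1 PA: 0x31299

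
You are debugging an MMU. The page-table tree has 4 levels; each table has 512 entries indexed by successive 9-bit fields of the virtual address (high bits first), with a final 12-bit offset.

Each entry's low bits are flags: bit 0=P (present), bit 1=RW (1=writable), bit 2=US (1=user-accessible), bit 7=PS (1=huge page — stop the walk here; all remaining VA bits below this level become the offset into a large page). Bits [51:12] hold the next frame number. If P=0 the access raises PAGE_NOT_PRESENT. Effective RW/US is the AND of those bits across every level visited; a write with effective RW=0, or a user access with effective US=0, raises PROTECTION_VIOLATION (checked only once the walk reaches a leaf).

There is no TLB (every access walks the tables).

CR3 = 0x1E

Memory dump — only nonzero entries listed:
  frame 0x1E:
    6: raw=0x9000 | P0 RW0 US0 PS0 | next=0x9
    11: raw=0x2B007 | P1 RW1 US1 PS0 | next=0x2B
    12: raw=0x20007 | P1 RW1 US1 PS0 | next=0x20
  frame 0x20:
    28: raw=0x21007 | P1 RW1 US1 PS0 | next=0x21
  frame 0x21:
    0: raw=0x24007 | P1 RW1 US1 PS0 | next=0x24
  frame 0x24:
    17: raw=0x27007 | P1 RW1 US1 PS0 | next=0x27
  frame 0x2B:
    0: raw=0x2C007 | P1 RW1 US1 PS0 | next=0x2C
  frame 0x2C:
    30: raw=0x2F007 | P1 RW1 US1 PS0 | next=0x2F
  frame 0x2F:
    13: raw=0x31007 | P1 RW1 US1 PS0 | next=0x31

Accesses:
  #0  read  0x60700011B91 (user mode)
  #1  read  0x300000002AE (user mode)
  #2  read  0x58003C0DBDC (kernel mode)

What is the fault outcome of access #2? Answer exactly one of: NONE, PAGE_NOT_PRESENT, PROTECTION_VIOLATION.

Per-access translation:
#0 VA=0x60700011B91 (r,user):
  L0: frame=0x1E idx=12 entry=0x20007 [P=1 RW=1 US=1 PS=0]
  L1: frame=0x20 idx=28 entry=0x21007 [P=1 RW=1 US=1 PS=0]
  L2: frame=0x21 idx=0 entry=0x24007 [P=1 RW=1 US=1 PS=0]
  L3: frame=0x24 idx=17 entry=0x27007 [P=1 RW=1 US=1 PS=0]
  ⇒ phys 0x27B91  [4 reads]
#1 VA=0x300000002AE (r,user):
  L0: frame=0x1E idx=6 entry=0x9000 [P=0 RW=0 US=0 PS=0]
  ⇒ fault: PAGE_NOT_PRESENT  — 1 lookups
#2 VA=0x58003C0DBDC (r,kernel):
  L0: frame=0x1E idx=11 entry=0x2B007 [P=1 RW=1 US=1 PS=0]
  L1: frame=0x2B idx=0 entry=0x2C007 [P=1 RW=1 US=1 PS=0]
  L2: frame=0x2C idx=30 entry=0x2F007 [P=1 RW=1 US=1 PS=0]
  L3: frame=0x2F idx=13 entry=0x31007 [P=1 RW=1 US=1 PS=0]
  ⇒ phys 0x31BDC  [4 reads]

Access #2 fault: NONE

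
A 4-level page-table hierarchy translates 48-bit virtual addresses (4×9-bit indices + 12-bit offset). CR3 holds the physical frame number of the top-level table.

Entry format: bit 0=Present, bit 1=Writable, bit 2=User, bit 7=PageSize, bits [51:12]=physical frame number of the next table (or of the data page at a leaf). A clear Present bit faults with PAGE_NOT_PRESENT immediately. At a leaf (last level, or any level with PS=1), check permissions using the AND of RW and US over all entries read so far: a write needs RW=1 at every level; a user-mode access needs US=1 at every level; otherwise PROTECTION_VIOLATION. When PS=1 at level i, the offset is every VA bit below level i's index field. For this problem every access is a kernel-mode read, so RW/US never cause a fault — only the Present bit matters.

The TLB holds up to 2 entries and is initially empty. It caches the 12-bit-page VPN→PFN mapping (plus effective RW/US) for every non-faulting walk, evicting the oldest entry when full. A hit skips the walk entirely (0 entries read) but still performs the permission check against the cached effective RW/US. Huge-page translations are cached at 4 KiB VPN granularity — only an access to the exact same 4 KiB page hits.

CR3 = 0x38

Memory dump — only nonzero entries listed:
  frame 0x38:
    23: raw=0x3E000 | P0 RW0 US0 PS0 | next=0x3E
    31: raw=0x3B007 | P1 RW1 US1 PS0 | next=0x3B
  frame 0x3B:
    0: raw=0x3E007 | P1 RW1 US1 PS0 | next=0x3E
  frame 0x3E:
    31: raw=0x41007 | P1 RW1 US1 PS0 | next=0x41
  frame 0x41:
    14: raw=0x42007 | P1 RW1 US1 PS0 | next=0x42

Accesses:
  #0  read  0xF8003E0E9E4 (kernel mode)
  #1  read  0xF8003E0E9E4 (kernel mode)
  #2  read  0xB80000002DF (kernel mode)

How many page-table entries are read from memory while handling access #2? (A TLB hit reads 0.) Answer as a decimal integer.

Walk each access:
#0 VA=0xF8003E0E9E4 (r,kernel):
  lvl0: tbl 0x38, slot 31 ⇒ 0x3B007 (P1/RW1/US1/PS0)
  lvl1: tbl 0x3B, slot 0 ⇒ 0x3E007 (P1/RW1/US1/PS0)
  lvl2: tbl 0x3E, slot 31 ⇒ 0x41007 (P1/RW1/US1/PS0)
  lvl3: tbl 0x41, slot 14 ⇒ 0x42007 (P1/RW1/US1/PS0)
  ⇒ phys 0x429E4  [4 reads]
#1 VA=0xF8003E0E9E4 (r,kernel):
  TLB hit vpn=0xF8003E0E → PA=0x429E4
#2 VA=0xB80000002DF (r,kernel):
  lvl0: tbl 0x38, slot 23 ⇒ 0x3E000 (P0/RW0/US0/PS0)
  ⇒ fault: PAGE_NOT_PRESENT  — 1 lookups

Entries read for #2: 1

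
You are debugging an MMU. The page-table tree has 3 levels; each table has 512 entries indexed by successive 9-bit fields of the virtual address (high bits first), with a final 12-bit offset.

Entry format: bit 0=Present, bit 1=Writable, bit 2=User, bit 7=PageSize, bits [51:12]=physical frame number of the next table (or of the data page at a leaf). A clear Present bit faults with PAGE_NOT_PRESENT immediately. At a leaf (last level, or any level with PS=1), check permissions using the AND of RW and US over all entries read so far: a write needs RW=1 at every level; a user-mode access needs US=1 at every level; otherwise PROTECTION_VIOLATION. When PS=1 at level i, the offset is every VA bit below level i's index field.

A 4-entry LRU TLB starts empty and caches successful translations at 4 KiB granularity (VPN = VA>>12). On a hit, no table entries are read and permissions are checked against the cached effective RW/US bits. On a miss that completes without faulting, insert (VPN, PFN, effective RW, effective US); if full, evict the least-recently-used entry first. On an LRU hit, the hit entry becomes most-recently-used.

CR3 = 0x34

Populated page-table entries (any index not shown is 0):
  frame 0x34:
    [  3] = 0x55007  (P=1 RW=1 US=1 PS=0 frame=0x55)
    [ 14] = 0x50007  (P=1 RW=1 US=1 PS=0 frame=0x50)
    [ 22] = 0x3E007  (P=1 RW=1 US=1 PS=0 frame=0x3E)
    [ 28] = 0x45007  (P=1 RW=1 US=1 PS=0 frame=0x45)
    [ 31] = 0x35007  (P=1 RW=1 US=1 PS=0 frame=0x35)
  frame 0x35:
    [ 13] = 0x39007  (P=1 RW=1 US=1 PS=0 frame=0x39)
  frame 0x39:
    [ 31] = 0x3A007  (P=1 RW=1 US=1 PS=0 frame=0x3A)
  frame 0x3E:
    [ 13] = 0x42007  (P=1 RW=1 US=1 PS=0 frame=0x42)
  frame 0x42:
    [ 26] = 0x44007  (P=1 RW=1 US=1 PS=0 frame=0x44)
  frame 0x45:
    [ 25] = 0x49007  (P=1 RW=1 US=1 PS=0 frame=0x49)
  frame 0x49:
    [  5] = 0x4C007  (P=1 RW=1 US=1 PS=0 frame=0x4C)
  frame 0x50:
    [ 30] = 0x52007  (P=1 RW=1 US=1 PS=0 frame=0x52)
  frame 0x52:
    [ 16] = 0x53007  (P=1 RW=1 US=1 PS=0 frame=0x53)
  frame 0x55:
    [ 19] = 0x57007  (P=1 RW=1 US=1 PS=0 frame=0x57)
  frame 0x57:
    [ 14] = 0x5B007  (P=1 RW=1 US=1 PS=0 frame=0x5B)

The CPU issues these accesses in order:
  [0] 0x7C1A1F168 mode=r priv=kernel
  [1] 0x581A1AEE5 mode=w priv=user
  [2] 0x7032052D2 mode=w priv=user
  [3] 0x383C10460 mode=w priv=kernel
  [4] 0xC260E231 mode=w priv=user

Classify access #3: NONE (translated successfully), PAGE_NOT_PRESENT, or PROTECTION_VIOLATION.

Walk each access:
#0 VA=0x7C1A1F168 (r,kernel):
  L0: frame=0x34 idx=31 entry=0x35007 [P=1 RW=1 US=1 PS=0]
  L1: frame=0x35 idx=13 entry=0x39007 [P=1 RW=1 US=1 PS=0]
  L2: frame=0x39 idx=31 entry=0x3A007 [P=1 RW=1 US=1 PS=0]
  ⇒ phys 0x3A168  [3 reads]
#1 VA=0x581A1AEE5 (w,user):
  L0: frame=0x34 idx=22 entry=0x3E007 [P=1 RW=1 US=1 PS=0]
  L1: frame=0x3E idx=13 entry=0x42007 [P=1 RW=1 US=1 PS=0]
  L2: frame=0x42 idx=26 entry=0x44007 [P=1 RW=1 US=1 PS=0]
  ⇒ phys 0x44EE5  [3 reads]
#2 VA=0x7032052D2 (w,user):
  L0: frame=0x34 idx=28 entry=0x45007 [P=1 RW=1 US=1 PS=0]
  L1: frame=0x45 idx=25 entry=0x49007 [P=1 RW=1 US=1 PS=0]
  L2: frame=0x49 idx=5 entry=0x4C007 [P=1 RW=1 US=1 PS=0]
  ⇒ phys 0x4C2D2  [3 reads]
#3 VA=0x383C10460 (w,kernel):
  L0: frame=0x34 idx=14 entry=0x50007 [P=1 RW=1 US=1 PS=0]
  L1: frame=0x50 idx=30 entry=0x52007 [P=1 RW=1 US=1 PS=0]
  L2: frame=0x52 idx=16 entry=0x53007 [P=1 RW=1 US=1 PS=0]
  ⇒ phys 0x53460  [3 reads]
#4 VA=0xC260E231 (w,user):
  L0: frame=0x34 idx=3 entry=0x55007 [P=1 RW=1 US=1 PS=0]
  L1: frame=0x55 idx=19 entry=0x57007 [P=1 RW=1 US=1 PS=0]
  L2: frame=0x57 idx=14 entry=0x5B007 [P=1 RW=1 US=1 PS=0]
  ⇒ phys 0x5B231  [3 reads]

Access #3 fault: NONE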